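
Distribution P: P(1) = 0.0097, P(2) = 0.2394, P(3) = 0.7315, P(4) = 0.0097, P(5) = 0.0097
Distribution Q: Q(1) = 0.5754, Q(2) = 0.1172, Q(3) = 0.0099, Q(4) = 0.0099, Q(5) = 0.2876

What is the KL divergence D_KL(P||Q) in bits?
4.6825 bits

D_KL(P||Q) = Σ P(x) log₂(P(x)/Q(x))

Computing term by term:
  P(1)·log₂(P(1)/Q(1)) = 0.0097·log₂(0.0097/0.5754) = -0.05714
  P(2)·log₂(P(2)/Q(2)) = 0.2394·log₂(0.2394/0.1172) = 0.24669
  P(3)·log₂(P(3)/Q(3)) = 0.7315·log₂(0.7315/0.0099) = 4.54063
  P(4)·log₂(P(4)/Q(4)) = 0.0097·log₂(0.0097/0.0099) = -0.00029
  P(5)·log₂(P(5)/Q(5)) = 0.0097·log₂(0.0097/0.2876) = -0.04743

D_KL(P||Q) = -0.05714 + 0.24669 + 4.54063 - 0.00029 - 0.04743 = 4.68246 ≈ 4.6825 bits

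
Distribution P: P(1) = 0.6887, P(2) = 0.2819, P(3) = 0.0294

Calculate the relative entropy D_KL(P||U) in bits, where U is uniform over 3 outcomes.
0.5499 bits

U(i) = 1/3 for all i

D_KL(P||U) = Σ P(x) log₂(P(x) / (1/3))
           = Σ P(x) log₂(P(x)) + log₂(3)
           = log₂(3) - H(P)

H(P) = -Σ P(x) log₂(P(x)):
  -P(1)·log₂(P(1)) = -(0.6887)·log₂(0.6887) = 0.37056
  -P(2)·log₂(P(2)) = -(0.2819)·log₂(0.2819) = 0.51496
  -P(3)·log₂(P(3)) = -(0.0294)·log₂(0.0294) = 0.14959
H(P) = 0.37056 + 0.51496 + 0.14959 = 1.03511 bits

log₂(3) = 1.58496 bits

D_KL(P||U) = 1.58496 - 1.03511 = 0.54985 ≈ 0.5499 bits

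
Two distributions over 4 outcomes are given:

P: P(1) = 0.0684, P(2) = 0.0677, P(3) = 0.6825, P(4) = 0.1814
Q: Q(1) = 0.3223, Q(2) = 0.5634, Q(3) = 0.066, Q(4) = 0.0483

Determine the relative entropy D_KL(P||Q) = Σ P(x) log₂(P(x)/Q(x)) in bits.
2.2866 bits

D_KL(P||Q) = Σ P(x) log₂(P(x)/Q(x))

Computing term by term:
  P(1)·log₂(P(1)/Q(1)) = 0.0684·log₂(0.0684/0.3223) = -0.15297
  P(2)·log₂(P(2)/Q(2)) = 0.0677·log₂(0.0677/0.5634) = -0.20695
  P(3)·log₂(P(3)/Q(3)) = 0.6825·log₂(0.6825/0.066) = 2.30022
  P(4)·log₂(P(4)/Q(4)) = 0.1814·log₂(0.1814/0.0483) = 0.34631

D_KL(P||Q) = -0.15297 - 0.20695 + 2.30022 + 0.34631 = 2.28661 ≈ 2.2866 bits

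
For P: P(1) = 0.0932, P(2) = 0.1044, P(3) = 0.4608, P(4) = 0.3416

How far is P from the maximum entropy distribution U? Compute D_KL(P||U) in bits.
0.2962 bits

U(i) = 1/4 for all i

D_KL(P||U) = Σ P(x) log₂(P(x) / (1/4))
           = Σ P(x) log₂(P(x)) + log₂(4)
           = log₂(4) - H(P)

H(P) = -Σ P(x) log₂(P(x)):
  -P(1)·log₂(P(1)) = -(0.0932)·log₂(0.0932) = 0.31907
  -P(2)·log₂(P(2)) = -(0.1044)·log₂(0.1044) = 0.34032
  -P(3)·log₂(P(3)) = -(0.4608)·log₂(0.4608) = 0.51508
  -P(4)·log₂(P(4)) = -(0.3416)·log₂(0.3416) = 0.52935
H(P) = 0.31907 + 0.34032 + 0.51508 + 0.52935 = 1.70382 bits

log₂(4) = 2.00000 bits

D_KL(P||U) = 2.00000 - 1.70382 = 0.29618 ≈ 0.2962 bits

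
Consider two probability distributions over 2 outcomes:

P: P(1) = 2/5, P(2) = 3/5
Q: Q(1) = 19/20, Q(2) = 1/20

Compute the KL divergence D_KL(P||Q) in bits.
1.6518 bits

D_KL(P||Q) = Σ P(x) log₂(P(x)/Q(x))

Computing term by term:
  P(1)·log₂(P(1)/Q(1)) = (2/5)·log₂((2/5)/(19/20)) = -0.49917
  P(2)·log₂(P(2)/Q(2)) = (3/5)·log₂((3/5)/(1/20)) = 2.15098

D_KL(P||Q) = -0.49917 + 2.15098 = 1.65181 ≈ 1.6518 bits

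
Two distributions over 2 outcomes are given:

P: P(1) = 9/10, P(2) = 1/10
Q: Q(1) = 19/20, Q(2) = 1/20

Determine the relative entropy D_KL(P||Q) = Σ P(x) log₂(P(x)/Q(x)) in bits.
0.0298 bits

D_KL(P||Q) = Σ P(x) log₂(P(x)/Q(x))

Computing term by term:
  P(1)·log₂(P(1)/Q(1)) = (9/10)·log₂((9/10)/(19/20)) = -0.07020
  P(2)·log₂(P(2)/Q(2)) = (1/10)·log₂((1/10)/(1/20)) = 0.10000

D_KL(P||Q) = -0.07020 + 0.10000 = 0.02980 ≈ 0.0298 bits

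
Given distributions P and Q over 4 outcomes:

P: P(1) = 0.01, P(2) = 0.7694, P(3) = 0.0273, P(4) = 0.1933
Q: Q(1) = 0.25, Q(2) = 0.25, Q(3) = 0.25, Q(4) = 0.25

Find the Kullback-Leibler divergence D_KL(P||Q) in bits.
1.0424 bits

D_KL(P||Q) = Σ P(x) log₂(P(x)/Q(x))

Computing term by term:
  P(1)·log₂(P(1)/Q(1)) = 0.01·log₂(0.01/0.25) = -0.04644
  P(2)·log₂(P(2)/Q(2)) = 0.7694·log₂(0.7694/0.25) = 1.24782
  P(3)·log₂(P(3)/Q(3)) = 0.0273·log₂(0.0273/0.25) = -0.08722
  P(4)·log₂(P(4)/Q(4)) = 0.1933·log₂(0.1933/0.25) = -0.07173

D_KL(P||Q) = -0.04644 + 1.24782 - 0.08722 - 0.07173 = 1.04243 ≈ 1.0424 bits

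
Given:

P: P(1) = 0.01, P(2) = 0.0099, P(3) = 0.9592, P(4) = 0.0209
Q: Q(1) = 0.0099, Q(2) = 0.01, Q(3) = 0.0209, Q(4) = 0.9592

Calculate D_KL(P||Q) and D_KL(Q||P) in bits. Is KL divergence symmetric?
D_KL(P||Q) = 5.1797 bits, D_KL(Q||P) = 5.1797 bits. The two values coincide for this particular pair, but no — KL divergence is not symmetric in general.

D_KL(P||Q) = Σ P(x) log₂(P(x)/Q(x))

Computing term by term:
  P(1)·log₂(P(1)/Q(1)) = 0.01·log₂(0.01/0.0099) = 0.00014
  P(2)·log₂(P(2)/Q(2)) = 0.0099·log₂(0.0099/0.01) = -0.00014
  P(3)·log₂(P(3)/Q(3)) = 0.9592·log₂(0.9592/0.0209) = 5.29503
  P(4)·log₂(P(4)/Q(4)) = 0.0209·log₂(0.0209/0.9592) = -0.11537

D_KL(P||Q) = 0.00014 - 0.00014 + 5.29503 - 0.11537 = 5.17966 ≈ 5.1797 bits

D_KL(Q||P) = Σ Q(x) log₂(Q(x)/P(x))

Computing term by term:
  Q(1)·log₂(Q(1)/P(1)) = 0.0099·log₂(0.0099/0.01) = -0.00014
  Q(2)·log₂(Q(2)/P(2)) = 0.01·log₂(0.01/0.0099) = 0.00014
  Q(3)·log₂(Q(3)/P(3)) = 0.0209·log₂(0.0209/0.9592) = -0.11537
  Q(4)·log₂(Q(4)/P(4)) = 0.9592·log₂(0.9592/0.0209) = 5.29503

D_KL(Q||P) = -0.00014 + 0.00014 - 0.11537 + 5.29503 = 5.17966 ≈ 5.1797 bits

These ARE equal here. Q is P with outcomes relabeled (Q(1) = P(2), Q(2) = P(1), Q(3) = P(4), Q(4) = P(3)) by a relabeling that is its own inverse, so the two sums contain exactly the same terms in a different order. This is a special case — KL divergence is not symmetric in general: D_KL(P||Q) ≠ D_KL(Q||P) for most P, Q.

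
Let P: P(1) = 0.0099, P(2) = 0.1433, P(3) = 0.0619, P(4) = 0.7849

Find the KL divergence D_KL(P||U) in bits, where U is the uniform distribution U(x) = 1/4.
1.0097 bits

U(i) = 1/4 for all i

D_KL(P||U) = Σ P(x) log₂(P(x) / (1/4))
           = Σ P(x) log₂(P(x)) + log₂(4)
           = log₂(4) - H(P)

H(P) = -Σ P(x) log₂(P(x)):
  -P(1)·log₂(P(1)) = -(0.0099)·log₂(0.0099) = 0.06592
  -P(2)·log₂(P(2)) = -(0.1433)·log₂(0.1433) = 0.40165
  -P(3)·log₂(P(3)) = -(0.0619)·log₂(0.0619) = 0.24846
  -P(4)·log₂(P(4)) = -(0.7849)·log₂(0.7849) = 0.27426
H(P) = 0.06592 + 0.40165 + 0.24846 + 0.27426 = 0.99029 bits

log₂(4) = 2.00000 bits

D_KL(P||U) = 2.00000 - 0.99029 = 1.00971 ≈ 1.0097 bits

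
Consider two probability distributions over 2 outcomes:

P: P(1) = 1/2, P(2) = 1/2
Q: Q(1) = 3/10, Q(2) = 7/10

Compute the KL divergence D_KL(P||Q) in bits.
0.1258 bits

D_KL(P||Q) = Σ P(x) log₂(P(x)/Q(x))

Computing term by term:
  P(1)·log₂(P(1)/Q(1)) = (1/2)·log₂((1/2)/(3/10)) = 0.36848
  P(2)·log₂(P(2)/Q(2)) = (1/2)·log₂((1/2)/(7/10)) = -0.24271

D_KL(P||Q) = 0.36848 - 0.24271 = 0.12577 ≈ 0.1258 bits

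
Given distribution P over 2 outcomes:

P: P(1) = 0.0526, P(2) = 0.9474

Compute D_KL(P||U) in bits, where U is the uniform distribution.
0.7027 bits

U(i) = 1/2 for all i

D_KL(P||U) = Σ P(x) log₂(P(x) / (1/2))
           = Σ P(x) log₂(P(x)) + log₂(2)
           = log₂(2) - H(P)

H(P) = -Σ P(x) log₂(P(x)):
  -P(1)·log₂(P(1)) = -(0.0526)·log₂(0.0526) = 0.22349
  -P(2)·log₂(P(2)) = -(0.9474)·log₂(0.9474) = 0.07385
H(P) = 0.22349 + 0.07385 = 0.29734 bits

log₂(2) = 1.00000 bits

D_KL(P||U) = 1.00000 - 0.29734 = 0.70266 ≈ 0.7027 bits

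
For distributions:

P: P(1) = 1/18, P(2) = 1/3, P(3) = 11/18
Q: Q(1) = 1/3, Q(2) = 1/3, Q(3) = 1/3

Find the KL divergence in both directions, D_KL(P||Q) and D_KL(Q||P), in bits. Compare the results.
D_KL(P||Q) = 0.3908 bits, D_KL(Q||P) = 0.5702 bits. D_KL(Q||P) is larger than D_KL(P||Q) by 0.1794 bits; the two directions differ.

D_KL(P||Q) = Σ P(x) log₂(P(x)/Q(x))

Computing term by term:
  P(1)·log₂(P(1)/Q(1)) = (1/18)·log₂((1/18)/(1/3)) = -0.14361
  P(2)·log₂(P(2)/Q(2)) = (1/3)·log₂((1/3)/(1/3)) = 0.00000
  P(3)·log₂(P(3)/Q(3)) = (11/18)·log₂((11/18)/(1/3)) = 0.53440

D_KL(P||Q) = -0.14361 + 0.00000 + 0.53440 = 0.39079 ≈ 0.3908 bits

D_KL(Q||P) = Σ Q(x) log₂(Q(x)/P(x))

Computing term by term:
  Q(1)·log₂(Q(1)/P(1)) = (1/3)·log₂((1/3)/(1/18)) = 0.86165
  Q(2)·log₂(Q(2)/P(2)) = (1/3)·log₂((1/3)/(1/3)) = 0.00000
  Q(3)·log₂(Q(3)/P(3)) = (1/3)·log₂((1/3)/(11/18)) = -0.29149

D_KL(Q||P) = 0.86165 + 0.00000 - 0.29149 = 0.57016 ≈ 0.5702 bits

These are NOT equal (difference: 0.1794 bits). KL divergence is asymmetric: D_KL(P||Q) ≠ D_KL(Q||P) in general.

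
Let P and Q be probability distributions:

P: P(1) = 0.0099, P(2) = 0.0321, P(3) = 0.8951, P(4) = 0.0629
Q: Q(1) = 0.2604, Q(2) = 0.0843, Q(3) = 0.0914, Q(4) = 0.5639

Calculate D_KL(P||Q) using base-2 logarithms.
2.6560 bits

D_KL(P||Q) = Σ P(x) log₂(P(x)/Q(x))

Computing term by term:
  P(1)·log₂(P(1)/Q(1)) = 0.0099·log₂(0.0099/0.2604) = -0.04670
  P(2)·log₂(P(2)/Q(2)) = 0.0321·log₂(0.0321/0.0843) = -0.04471
  P(3)·log₂(P(3)/Q(3)) = 0.8951·log₂(0.8951/0.0914) = 2.94647
  P(4)·log₂(P(4)/Q(4)) = 0.0629·log₂(0.0629/0.5639) = -0.19903

D_KL(P||Q) = -0.04670 - 0.04471 + 2.94647 - 0.19903 = 2.65603 ≈ 2.6560 bits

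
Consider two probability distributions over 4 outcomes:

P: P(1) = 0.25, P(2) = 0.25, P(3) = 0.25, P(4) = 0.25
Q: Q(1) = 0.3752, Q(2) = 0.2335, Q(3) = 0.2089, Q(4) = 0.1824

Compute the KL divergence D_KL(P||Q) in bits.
0.0567 bits

D_KL(P||Q) = Σ P(x) log₂(P(x)/Q(x))

Computing term by term:
  P(1)·log₂(P(1)/Q(1)) = 0.25·log₂(0.25/0.3752) = -0.14643
  P(2)·log₂(P(2)/Q(2)) = 0.25·log₂(0.25/0.2335) = 0.02463
  P(3)·log₂(P(3)/Q(3)) = 0.25·log₂(0.25/0.2089) = 0.06478
  P(4)·log₂(P(4)/Q(4)) = 0.25·log₂(0.25/0.1824) = 0.11371

D_KL(P||Q) = -0.14643 + 0.02463 + 0.06478 + 0.11371 = 0.05669 ≈ 0.0567 bits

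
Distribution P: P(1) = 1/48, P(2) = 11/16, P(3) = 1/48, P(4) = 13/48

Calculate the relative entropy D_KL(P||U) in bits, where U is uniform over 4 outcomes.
0.8853 bits

U(i) = 1/4 for all i

D_KL(P||U) = Σ P(x) log₂(P(x) / (1/4))
           = Σ P(x) log₂(P(x)) + log₂(4)
           = log₂(4) - H(P)

H(P) = -Σ P(x) log₂(P(x)):
  -P(1)·log₂(P(1)) = -(1/48)·log₂(1/48) = 0.11635
  -P(2)·log₂(P(2)) = -(11/16)·log₂(11/16) = 0.37164
  -P(3)·log₂(P(3)) = -(1/48)·log₂(1/48) = 0.11635
  -P(4)·log₂(P(4)) = -(13/48)·log₂(13/48) = 0.51039
H(P) = 0.11635 + 0.37164 + 0.11635 + 0.51039 = 1.11473 bits

log₂(4) = 2.00000 bits

D_KL(P||U) = 2.00000 - 1.11473 = 0.88527 ≈ 0.8853 bits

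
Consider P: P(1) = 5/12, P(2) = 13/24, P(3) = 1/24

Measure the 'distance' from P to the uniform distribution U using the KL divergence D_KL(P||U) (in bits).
0.3885 bits

U(i) = 1/3 for all i

D_KL(P||U) = Σ P(x) log₂(P(x) / (1/3))
           = Σ P(x) log₂(P(x)) + log₂(3)
           = log₂(3) - H(P)

H(P) = -Σ P(x) log₂(P(x)):
  -P(1)·log₂(P(1)) = -(5/12)·log₂(5/12) = 0.52626
  -P(2)·log₂(P(2)) = -(13/24)·log₂(13/24) = 0.47912
  -P(3)·log₂(P(3)) = -(1/24)·log₂(1/24) = 0.19104
H(P) = 0.52626 + 0.47912 + 0.19104 = 1.19642 bits

log₂(3) = 1.58496 bits

D_KL(P||U) = 1.58496 - 1.19642 = 0.38854 ≈ 0.3885 bits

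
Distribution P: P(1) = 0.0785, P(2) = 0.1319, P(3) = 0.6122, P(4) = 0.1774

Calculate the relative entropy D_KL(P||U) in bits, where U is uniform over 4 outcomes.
0.4503 bits

U(i) = 1/4 for all i

D_KL(P||U) = Σ P(x) log₂(P(x) / (1/4))
           = Σ P(x) log₂(P(x)) + log₂(4)
           = log₂(4) - H(P)

H(P) = -Σ P(x) log₂(P(x)):
  -P(1)·log₂(P(1)) = -(0.0785)·log₂(0.0785) = 0.28819
  -P(2)·log₂(P(2)) = -(0.1319)·log₂(0.1319) = 0.38548
  -P(3)·log₂(P(3)) = -(0.6122)·log₂(0.6122) = 0.43339
  -P(4)·log₂(P(4)) = -(0.1774)·log₂(0.1774) = 0.44260
H(P) = 0.28819 + 0.38548 + 0.43339 + 0.44260 = 1.54966 bits

log₂(4) = 2.00000 bits

D_KL(P||U) = 2.00000 - 1.54966 = 0.45034 ≈ 0.4503 bits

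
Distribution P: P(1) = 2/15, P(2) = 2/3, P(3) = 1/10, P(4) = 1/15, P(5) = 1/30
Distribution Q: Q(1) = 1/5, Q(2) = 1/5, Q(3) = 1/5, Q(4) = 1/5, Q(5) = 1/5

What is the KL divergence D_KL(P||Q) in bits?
0.7882 bits

D_KL(P||Q) = Σ P(x) log₂(P(x)/Q(x))

Computing term by term:
  P(1)·log₂(P(1)/Q(1)) = (2/15)·log₂((2/15)/(1/5)) = -0.07800
  P(2)·log₂(P(2)/Q(2)) = (2/3)·log₂((2/3)/(1/5)) = 1.15798
  P(3)·log₂(P(3)/Q(3)) = (1/10)·log₂((1/10)/(1/5)) = -0.10000
  P(4)·log₂(P(4)/Q(4)) = (1/15)·log₂((1/15)/(1/5)) = -0.10566
  P(5)·log₂(P(5)/Q(5)) = (1/30)·log₂((1/30)/(1/5)) = -0.08617

D_KL(P||Q) = -0.07800 + 1.15798 - 0.10000 - 0.10566 - 0.08617 = 0.78815 ≈ 0.7882 bits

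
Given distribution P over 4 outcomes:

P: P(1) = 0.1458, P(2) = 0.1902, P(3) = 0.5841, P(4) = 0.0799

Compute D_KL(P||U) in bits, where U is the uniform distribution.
0.3952 bits

U(i) = 1/4 for all i

D_KL(P||U) = Σ P(x) log₂(P(x) / (1/4))
           = Σ P(x) log₂(P(x)) + log₂(4)
           = log₂(4) - H(P)

H(P) = -Σ P(x) log₂(P(x)):
  -P(1)·log₂(P(1)) = -(0.1458)·log₂(0.1458) = 0.40502
  -P(2)·log₂(P(2)) = -(0.1902)·log₂(0.1902) = 0.45542
  -P(3)·log₂(P(3)) = -(0.5841)·log₂(0.5841) = 0.45309
  -P(4)·log₂(P(4)) = -(0.0799)·log₂(0.0799) = 0.29129
H(P) = 0.40502 + 0.45542 + 0.45309 + 0.29129 = 1.60482 bits

log₂(4) = 2.00000 bits

D_KL(P||U) = 2.00000 - 1.60482 = 0.39518 ≈ 0.3952 bits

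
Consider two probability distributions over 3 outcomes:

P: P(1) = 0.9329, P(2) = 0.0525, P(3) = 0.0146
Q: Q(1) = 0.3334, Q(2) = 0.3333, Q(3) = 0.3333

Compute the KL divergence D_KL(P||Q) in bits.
1.1790 bits

D_KL(P||Q) = Σ P(x) log₂(P(x)/Q(x))

Computing term by term:
  P(1)·log₂(P(1)/Q(1)) = 0.9329·log₂(0.9329/0.3334) = 1.38486
  P(2)·log₂(P(2)/Q(2)) = 0.0525·log₂(0.0525/0.3333) = -0.13999
  P(3)·log₂(P(3)/Q(3)) = 0.0146·log₂(0.0146/0.3333) = -0.06589

D_KL(P||Q) = 1.38486 - 0.13999 - 0.06589 = 1.17898 ≈ 1.1790 bits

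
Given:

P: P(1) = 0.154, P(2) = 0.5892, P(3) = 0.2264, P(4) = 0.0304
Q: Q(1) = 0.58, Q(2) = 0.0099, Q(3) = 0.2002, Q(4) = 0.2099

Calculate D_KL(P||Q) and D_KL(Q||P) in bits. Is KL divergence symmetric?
D_KL(P||Q) = 3.1343 bits, D_KL(Q||P) = 1.6008 bits. No, KL divergence is not symmetric.

D_KL(P||Q) = Σ P(x) log₂(P(x)/Q(x))

Computing term by term:
  P(1)·log₂(P(1)/Q(1)) = 0.154·log₂(0.154/0.58) = -0.29462
  P(2)·log₂(P(2)/Q(2)) = 0.5892·log₂(0.5892/0.0099) = 3.47344
  P(3)·log₂(P(3)/Q(3)) = 0.2264·log₂(0.2264/0.2002) = 0.04017
  P(4)·log₂(P(4)/Q(4)) = 0.0304·log₂(0.0304/0.2099) = -0.08474

D_KL(P||Q) = -0.29462 + 3.47344 + 0.04017 - 0.08474 = 3.13425 ≈ 3.1343 bits

D_KL(Q||P) = Σ Q(x) log₂(Q(x)/P(x))

Computing term by term:
  Q(1)·log₂(Q(1)/P(1)) = 0.58·log₂(0.58/0.154) = 1.10961
  Q(2)·log₂(Q(2)/P(2)) = 0.0099·log₂(0.0099/0.5892) = -0.05836
  Q(3)·log₂(Q(3)/P(3)) = 0.2002·log₂(0.2002/0.2264) = -0.03552
  Q(4)·log₂(Q(4)/P(4)) = 0.2099·log₂(0.2099/0.0304) = 0.58511

D_KL(Q||P) = 1.10961 - 0.05836 - 0.03552 + 0.58511 = 1.60084 ≈ 1.6008 bits

These are NOT equal (difference: 1.5335 bits). KL divergence is asymmetric: D_KL(P||Q) ≠ D_KL(Q||P) in general.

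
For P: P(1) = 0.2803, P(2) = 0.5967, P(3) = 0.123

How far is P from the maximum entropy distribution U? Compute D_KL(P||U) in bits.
0.2543 bits

U(i) = 1/3 for all i

D_KL(P||U) = Σ P(x) log₂(P(x) / (1/3))
           = Σ P(x) log₂(P(x)) + log₂(3)
           = log₂(3) - H(P)

H(P) = -Σ P(x) log₂(P(x)):
  -P(1)·log₂(P(1)) = -(0.2803)·log₂(0.2803) = 0.51434
  -P(2)·log₂(P(2)) = -(0.5967)·log₂(0.5967) = 0.44450
  -P(3)·log₂(P(3)) = -(0.123)·log₂(0.123) = 0.37186
H(P) = 0.51434 + 0.44450 + 0.37186 = 1.33070 bits

log₂(3) = 1.58496 bits

D_KL(P||U) = 1.58496 - 1.33070 = 0.25426 ≈ 0.2543 bits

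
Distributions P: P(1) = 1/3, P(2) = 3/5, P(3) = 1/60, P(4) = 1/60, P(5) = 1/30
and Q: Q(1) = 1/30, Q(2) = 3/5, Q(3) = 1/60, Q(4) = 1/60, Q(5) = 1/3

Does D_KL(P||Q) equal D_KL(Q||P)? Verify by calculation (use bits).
D_KL(P||Q) = 0.9966 bits, D_KL(Q||P) = 0.9966 bits. Yes — for this pair D_KL(P||Q) = D_KL(Q||P).

D_KL(P||Q) = Σ P(x) log₂(P(x)/Q(x))

Computing term by term:
  P(1)·log₂(P(1)/Q(1)) = (1/3)·log₂((1/3)/(1/30)) = 1.10731
  P(2)·log₂(P(2)/Q(2)) = (3/5)·log₂((3/5)/(3/5)) = 0.00000
  P(3)·log₂(P(3)/Q(3)) = (1/60)·log₂((1/60)/(1/60)) = 0.00000
  P(4)·log₂(P(4)/Q(4)) = (1/60)·log₂((1/60)/(1/60)) = 0.00000
  P(5)·log₂(P(5)/Q(5)) = (1/30)·log₂((1/30)/(1/3)) = -0.11073

D_KL(P||Q) = 1.10731 + 0.00000 + 0.00000 + 0.00000 - 0.11073 = 0.99658 ≈ 0.9966 bits

D_KL(Q||P) = Σ Q(x) log₂(Q(x)/P(x))

Computing term by term:
  Q(1)·log₂(Q(1)/P(1)) = (1/30)·log₂((1/30)/(1/3)) = -0.11073
  Q(2)·log₂(Q(2)/P(2)) = (3/5)·log₂((3/5)/(3/5)) = 0.00000
  Q(3)·log₂(Q(3)/P(3)) = (1/60)·log₂((1/60)/(1/60)) = 0.00000
  Q(4)·log₂(Q(4)/P(4)) = (1/60)·log₂((1/60)/(1/60)) = 0.00000
  Q(5)·log₂(Q(5)/P(5)) = (1/3)·log₂((1/3)/(1/30)) = 1.10731

D_KL(Q||P) = -0.11073 + 0.00000 + 0.00000 + 0.00000 + 1.10731 = 0.99658 ≈ 0.9966 bits

These ARE equal here. Q is P with outcomes relabeled (Q(1) = P(5), Q(5) = P(1)) by a relabeling that is its own inverse, so the two sums contain exactly the same terms in a different order. This is a special case — KL divergence is not symmetric in general: D_KL(P||Q) ≠ D_KL(Q||P) for most P, Q.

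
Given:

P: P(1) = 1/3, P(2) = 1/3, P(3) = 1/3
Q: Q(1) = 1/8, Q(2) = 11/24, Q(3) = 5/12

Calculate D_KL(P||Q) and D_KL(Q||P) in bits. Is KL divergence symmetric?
D_KL(P||Q) = 0.2112 bits, D_KL(Q||P) = 0.1678 bits. No, KL divergence is not symmetric.

D_KL(P||Q) = Σ P(x) log₂(P(x)/Q(x))

Computing term by term:
  P(1)·log₂(P(1)/Q(1)) = (1/3)·log₂((1/3)/(1/8)) = 0.47168
  P(2)·log₂(P(2)/Q(2)) = (1/3)·log₂((1/3)/(11/24)) = -0.15314
  P(3)·log₂(P(3)/Q(3)) = (1/3)·log₂((1/3)/(5/12)) = -0.10731

D_KL(P||Q) = 0.47168 - 0.15314 - 0.10731 = 0.21123 ≈ 0.2112 bits

D_KL(Q||P) = Σ Q(x) log₂(Q(x)/P(x))

Computing term by term:
  Q(1)·log₂(Q(1)/P(1)) = (1/8)·log₂((1/8)/(1/3)) = -0.17688
  Q(2)·log₂(Q(2)/P(2)) = (11/24)·log₂((11/24)/(1/3)) = 0.21057
  Q(3)·log₂(Q(3)/P(3)) = (5/12)·log₂((5/12)/(1/3)) = 0.13414

D_KL(Q||P) = -0.17688 + 0.21057 + 0.13414 = 0.16783 ≈ 0.1678 bits

These are NOT equal (difference: 0.0434 bits). KL divergence is asymmetric: D_KL(P||Q) ≠ D_KL(Q||P) in general.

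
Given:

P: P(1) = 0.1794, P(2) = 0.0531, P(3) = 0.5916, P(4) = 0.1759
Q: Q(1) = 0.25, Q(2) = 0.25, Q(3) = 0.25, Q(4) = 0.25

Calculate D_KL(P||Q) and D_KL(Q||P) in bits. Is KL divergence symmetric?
D_KL(P||Q) = 0.4414 bits, D_KL(Q||P) = 0.4946 bits. No, KL divergence is not symmetric.

D_KL(P||Q) = Σ P(x) log₂(P(x)/Q(x))

Computing term by term:
  P(1)·log₂(P(1)/Q(1)) = 0.1794·log₂(0.1794/0.25) = -0.08589
  P(2)·log₂(P(2)/Q(2)) = 0.0531·log₂(0.0531/0.25) = -0.11869
  P(3)·log₂(P(3)/Q(3)) = 0.5916·log₂(0.5916/0.25) = 0.73518
  P(4)·log₂(P(4)/Q(4)) = 0.1759·log₂(0.1759/0.25) = -0.08921

D_KL(P||Q) = -0.08589 - 0.11869 + 0.73518 - 0.08921 = 0.44139 ≈ 0.4414 bits

D_KL(Q||P) = Σ Q(x) log₂(Q(x)/P(x))

Computing term by term:
  Q(1)·log₂(Q(1)/P(1)) = 0.25·log₂(0.25/0.1794) = 0.11969
  Q(2)·log₂(Q(2)/P(2)) = 0.25·log₂(0.25/0.0531) = 0.55879
  Q(3)·log₂(Q(3)/P(3)) = 0.25·log₂(0.25/0.5916) = -0.31067
  Q(4)·log₂(Q(4)/P(4)) = 0.25·log₂(0.25/0.1759) = 0.12679

D_KL(Q||P) = 0.11969 + 0.55879 - 0.31067 + 0.12679 = 0.49460 ≈ 0.4946 bits

These are NOT equal (difference: 0.0532 bits). KL divergence is asymmetric: D_KL(P||Q) ≠ D_KL(Q||P) in general.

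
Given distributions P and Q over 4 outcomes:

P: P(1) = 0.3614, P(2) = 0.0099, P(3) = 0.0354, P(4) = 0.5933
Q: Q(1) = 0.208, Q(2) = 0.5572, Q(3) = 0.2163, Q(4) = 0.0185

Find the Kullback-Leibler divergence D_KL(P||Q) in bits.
3.1064 bits

D_KL(P||Q) = Σ P(x) log₂(P(x)/Q(x))

Computing term by term:
  P(1)·log₂(P(1)/Q(1)) = 0.3614·log₂(0.3614/0.208) = 0.28804
  P(2)·log₂(P(2)/Q(2)) = 0.0099·log₂(0.0099/0.5572) = -0.05756
  P(3)·log₂(P(3)/Q(3)) = 0.0354·log₂(0.0354/0.2163) = -0.09244
  P(4)·log₂(P(4)/Q(4)) = 0.5933·log₂(0.5933/0.0185) = 2.96838

D_KL(P||Q) = 0.28804 - 0.05756 - 0.09244 + 2.96838 = 3.10642 ≈ 3.1064 bits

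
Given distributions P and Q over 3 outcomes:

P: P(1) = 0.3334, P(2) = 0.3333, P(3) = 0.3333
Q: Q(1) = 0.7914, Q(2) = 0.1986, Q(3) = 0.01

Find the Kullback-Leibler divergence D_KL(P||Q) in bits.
1.5192 bits

D_KL(P||Q) = Σ P(x) log₂(P(x)/Q(x))

Computing term by term:
  P(1)·log₂(P(1)/Q(1)) = 0.3334·log₂(0.3334/0.7914) = -0.41580
  P(2)·log₂(P(2)/Q(2)) = 0.3333·log₂(0.3333/0.1986) = 0.24896
  P(3)·log₂(P(3)/Q(3)) = 0.3333·log₂(0.3333/0.01) = 1.68608

D_KL(P||Q) = -0.41580 + 0.24896 + 1.68608 = 1.51924 ≈ 1.5192 bits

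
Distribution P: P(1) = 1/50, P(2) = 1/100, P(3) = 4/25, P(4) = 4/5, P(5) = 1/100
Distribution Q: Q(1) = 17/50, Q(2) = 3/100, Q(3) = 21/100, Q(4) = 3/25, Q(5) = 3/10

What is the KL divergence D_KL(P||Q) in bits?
1.9801 bits

D_KL(P||Q) = Σ P(x) log₂(P(x)/Q(x))

Computing term by term:
  P(1)·log₂(P(1)/Q(1)) = (1/50)·log₂((1/50)/(17/50)) = -0.08175
  P(2)·log₂(P(2)/Q(2)) = (1/100)·log₂((1/100)/(3/100)) = -0.01585
  P(3)·log₂(P(3)/Q(3)) = (4/25)·log₂((4/25)/(21/100)) = -0.06277
  P(4)·log₂(P(4)/Q(4)) = (4/5)·log₂((4/5)/(3/25)) = 2.18957
  P(5)·log₂(P(5)/Q(5)) = (1/100)·log₂((1/100)/(3/10)) = -0.04907

D_KL(P||Q) = -0.08175 - 0.01585 - 0.06277 + 2.18957 - 0.04907 = 1.98013 ≈ 1.9801 bits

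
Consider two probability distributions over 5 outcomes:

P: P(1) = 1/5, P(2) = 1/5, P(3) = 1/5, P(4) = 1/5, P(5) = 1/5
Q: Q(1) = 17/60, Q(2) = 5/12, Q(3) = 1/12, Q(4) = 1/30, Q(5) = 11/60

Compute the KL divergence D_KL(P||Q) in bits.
0.4824 bits

D_KL(P||Q) = Σ P(x) log₂(P(x)/Q(x))

Computing term by term:
  P(1)·log₂(P(1)/Q(1)) = (1/5)·log₂((1/5)/(17/60)) = -0.10050
  P(2)·log₂(P(2)/Q(2)) = (1/5)·log₂((1/5)/(5/12)) = -0.21178
  P(3)·log₂(P(3)/Q(3)) = (1/5)·log₂((1/5)/(1/12)) = 0.25261
  P(4)·log₂(P(4)/Q(4)) = (1/5)·log₂((1/5)/(1/30)) = 0.51699
  P(5)·log₂(P(5)/Q(5)) = (1/5)·log₂((1/5)/(11/60)) = 0.02511

D_KL(P||Q) = -0.10050 - 0.21178 + 0.25261 + 0.51699 + 0.02511 = 0.48243 ≈ 0.4824 bits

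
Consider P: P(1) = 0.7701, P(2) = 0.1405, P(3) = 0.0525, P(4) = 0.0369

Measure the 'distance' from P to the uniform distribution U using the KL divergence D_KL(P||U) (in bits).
0.9131 bits

U(i) = 1/4 for all i

D_KL(P||U) = Σ P(x) log₂(P(x) / (1/4))
           = Σ P(x) log₂(P(x)) + log₂(4)
           = log₂(4) - H(P)

H(P) = -Σ P(x) log₂(P(x)):
  -P(1)·log₂(P(1)) = -(0.7701)·log₂(0.7701) = 0.29024
  -P(2)·log₂(P(2)) = -(0.1405)·log₂(0.1405) = 0.39781
  -P(3)·log₂(P(3)) = -(0.0525)·log₂(0.0525) = 0.22321
  -P(4)·log₂(P(4)) = -(0.0369)·log₂(0.0369) = 0.17565
H(P) = 0.29024 + 0.39781 + 0.22321 + 0.17565 = 1.08691 bits

log₂(4) = 2.00000 bits

D_KL(P||U) = 2.00000 - 1.08691 = 0.91309 ≈ 0.9131 bits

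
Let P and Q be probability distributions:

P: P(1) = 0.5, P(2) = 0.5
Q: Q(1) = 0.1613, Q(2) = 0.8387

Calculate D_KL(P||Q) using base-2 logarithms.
0.4430 bits

D_KL(P||Q) = Σ P(x) log₂(P(x)/Q(x))

Computing term by term:
  P(1)·log₂(P(1)/Q(1)) = 0.5·log₂(0.5/0.1613) = 0.81609
  P(2)·log₂(P(2)/Q(2)) = 0.5·log₂(0.5/0.8387) = -0.37311

D_KL(P||Q) = 0.81609 - 0.37311 = 0.44298 ≈ 0.4430 bits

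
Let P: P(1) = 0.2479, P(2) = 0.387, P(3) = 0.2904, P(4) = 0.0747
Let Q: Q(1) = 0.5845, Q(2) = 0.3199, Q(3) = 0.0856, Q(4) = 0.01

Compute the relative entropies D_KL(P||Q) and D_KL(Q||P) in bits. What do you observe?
D_KL(P||Q) = 0.5281 bits, D_KL(Q||P) = 0.4555 bits. The two directions give different values (D_KL(P||Q) exceeds D_KL(Q||P) by 0.0726 bits): KL divergence is asymmetric.

D_KL(P||Q) = Σ P(x) log₂(P(x)/Q(x))

Computing term by term:
  P(1)·log₂(P(1)/Q(1)) = 0.2479·log₂(0.2479/0.5845) = -0.30676
  P(2)·log₂(P(2)/Q(2)) = 0.387·log₂(0.387/0.3199) = 0.10631
  P(3)·log₂(P(3)/Q(3)) = 0.2904·log₂(0.2904/0.0856) = 0.51179
  P(4)·log₂(P(4)/Q(4)) = 0.0747·log₂(0.0747/0.01) = 0.21671

D_KL(P||Q) = -0.30676 + 0.10631 + 0.51179 + 0.21671 = 0.52805 ≈ 0.5281 bits

D_KL(Q||P) = Σ Q(x) log₂(Q(x)/P(x))

Computing term by term:
  Q(1)·log₂(Q(1)/P(1)) = 0.5845·log₂(0.5845/0.2479) = 0.72329
  Q(2)·log₂(Q(2)/P(2)) = 0.3199·log₂(0.3199/0.387) = -0.08788
  Q(3)·log₂(Q(3)/P(3)) = 0.0856·log₂(0.0856/0.2904) = -0.15086
  Q(4)·log₂(Q(4)/P(4)) = 0.01·log₂(0.01/0.0747) = -0.02901

D_KL(Q||P) = 0.72329 - 0.08788 - 0.15086 - 0.02901 = 0.45554 ≈ 0.4555 bits

These are NOT equal (difference: 0.0726 bits). KL divergence is asymmetric: D_KL(P||Q) ≠ D_KL(Q||P) in general.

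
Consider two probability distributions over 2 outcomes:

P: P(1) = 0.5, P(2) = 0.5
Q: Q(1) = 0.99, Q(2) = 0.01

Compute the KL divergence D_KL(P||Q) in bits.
2.3292 bits

D_KL(P||Q) = Σ P(x) log₂(P(x)/Q(x))

Computing term by term:
  P(1)·log₂(P(1)/Q(1)) = 0.5·log₂(0.5/0.99) = -0.49275
  P(2)·log₂(P(2)/Q(2)) = 0.5·log₂(0.5/0.01) = 2.82193

D_KL(P||Q) = -0.49275 + 2.82193 = 2.32918 ≈ 2.3292 bits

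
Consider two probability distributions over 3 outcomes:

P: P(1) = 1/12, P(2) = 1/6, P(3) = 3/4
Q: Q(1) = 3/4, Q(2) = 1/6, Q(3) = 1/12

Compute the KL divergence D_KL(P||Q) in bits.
2.1133 bits

D_KL(P||Q) = Σ P(x) log₂(P(x)/Q(x))

Computing term by term:
  P(1)·log₂(P(1)/Q(1)) = (1/12)·log₂((1/12)/(3/4)) = -0.26416
  P(2)·log₂(P(2)/Q(2)) = (1/6)·log₂((1/6)/(1/6)) = 0.00000
  P(3)·log₂(P(3)/Q(3)) = (3/4)·log₂((3/4)/(1/12)) = 2.37744

D_KL(P||Q) = -0.26416 + 0.00000 + 2.37744 = 2.11328 ≈ 2.1133 bits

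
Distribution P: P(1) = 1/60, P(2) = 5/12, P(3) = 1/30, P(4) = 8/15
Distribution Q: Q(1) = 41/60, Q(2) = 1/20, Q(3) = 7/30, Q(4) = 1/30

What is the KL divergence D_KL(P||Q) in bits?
3.2250 bits

D_KL(P||Q) = Σ P(x) log₂(P(x)/Q(x))

Computing term by term:
  P(1)·log₂(P(1)/Q(1)) = (1/60)·log₂((1/60)/(41/60)) = -0.08929
  P(2)·log₂(P(2)/Q(2)) = (5/12)·log₂((5/12)/(1/20)) = 1.27454
  P(3)·log₂(P(3)/Q(3)) = (1/30)·log₂((1/30)/(7/30)) = -0.09358
  P(4)·log₂(P(4)/Q(4)) = (8/15)·log₂((8/15)/(1/30)) = 2.13333

D_KL(P||Q) = -0.08929 + 1.27454 - 0.09358 + 2.13333 = 3.22500 ≈ 3.2250 bits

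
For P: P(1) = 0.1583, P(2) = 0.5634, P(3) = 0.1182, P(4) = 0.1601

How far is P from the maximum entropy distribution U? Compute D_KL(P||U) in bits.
0.3254 bits

U(i) = 1/4 for all i

D_KL(P||U) = Σ P(x) log₂(P(x) / (1/4))
           = Σ P(x) log₂(P(x)) + log₂(4)
           = log₂(4) - H(P)

H(P) = -Σ P(x) log₂(P(x)):
  -P(1)·log₂(P(1)) = -(0.1583)·log₂(0.1583) = 0.42096
  -P(2)·log₂(P(2)) = -(0.5634)·log₂(0.5634) = 0.46636
  -P(3)·log₂(P(3)) = -(0.1182)·log₂(0.1182) = 0.36414
  -P(4)·log₂(P(4)) = -(0.1601)·log₂(0.1601) = 0.42314
H(P) = 0.42096 + 0.46636 + 0.36414 + 0.42314 = 1.67460 bits

log₂(4) = 2.00000 bits

D_KL(P||U) = 2.00000 - 1.67460 = 0.32540 ≈ 0.3254 bits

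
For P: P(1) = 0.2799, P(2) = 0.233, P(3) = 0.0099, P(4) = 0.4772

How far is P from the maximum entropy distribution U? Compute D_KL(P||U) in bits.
0.4209 bits

U(i) = 1/4 for all i

D_KL(P||U) = Σ P(x) log₂(P(x) / (1/4))
           = Σ P(x) log₂(P(x)) + log₂(4)
           = log₂(4) - H(P)

H(P) = -Σ P(x) log₂(P(x)):
  -P(1)·log₂(P(1)) = -(0.2799)·log₂(0.2799) = 0.51418
  -P(2)·log₂(P(2)) = -(0.233)·log₂(0.233) = 0.48967
  -P(3)·log₂(P(3)) = -(0.0099)·log₂(0.0099) = 0.06592
  -P(4)·log₂(P(4)) = -(0.4772)·log₂(0.4772) = 0.50933
H(P) = 0.51418 + 0.48967 + 0.06592 + 0.50933 = 1.57910 bits

log₂(4) = 2.00000 bits

D_KL(P||U) = 2.00000 - 1.57910 = 0.42090 ≈ 0.4209 bits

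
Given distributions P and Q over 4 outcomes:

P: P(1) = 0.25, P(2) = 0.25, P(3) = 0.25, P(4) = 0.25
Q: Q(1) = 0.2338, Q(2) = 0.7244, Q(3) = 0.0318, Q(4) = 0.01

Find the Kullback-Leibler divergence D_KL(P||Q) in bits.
1.5451 bits

D_KL(P||Q) = Σ P(x) log₂(P(x)/Q(x))

Computing term by term:
  P(1)·log₂(P(1)/Q(1)) = 0.25·log₂(0.25/0.2338) = 0.02416
  P(2)·log₂(P(2)/Q(2)) = 0.25·log₂(0.25/0.7244) = -0.38371
  P(3)·log₂(P(3)/Q(3)) = 0.25·log₂(0.25/0.0318) = 0.74371
  P(4)·log₂(P(4)/Q(4)) = 0.25·log₂(0.25/0.01) = 1.16096

D_KL(P||Q) = 0.02416 - 0.38371 + 0.74371 + 1.16096 = 1.54512 ≈ 1.5451 bits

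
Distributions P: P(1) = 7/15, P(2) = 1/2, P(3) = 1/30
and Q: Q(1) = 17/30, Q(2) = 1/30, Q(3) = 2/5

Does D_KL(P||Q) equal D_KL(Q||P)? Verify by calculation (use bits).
D_KL(P||Q) = 1.7032 bits, D_KL(Q||P) = 1.4625 bits. No — D_KL(P||Q) ≠ D_KL(Q||P) for this pair.

D_KL(P||Q) = Σ P(x) log₂(P(x)/Q(x))

Computing term by term:
  P(1)·log₂(P(1)/Q(1)) = (7/15)·log₂((7/15)/(17/30)) = -0.13072
  P(2)·log₂(P(2)/Q(2)) = (1/2)·log₂((1/2)/(1/30)) = 1.95345
  P(3)·log₂(P(3)/Q(3)) = (1/30)·log₂((1/30)/(2/5)) = -0.11950

D_KL(P||Q) = -0.13072 + 1.95345 - 0.11950 = 1.70323 ≈ 1.7032 bits

D_KL(Q||P) = Σ Q(x) log₂(Q(x)/P(x))

Computing term by term:
  Q(1)·log₂(Q(1)/P(1)) = (17/30)·log₂((17/30)/(7/15)) = 0.15873
  Q(2)·log₂(Q(2)/P(2)) = (1/30)·log₂((1/30)/(1/2)) = -0.13023
  Q(3)·log₂(Q(3)/P(3)) = (2/5)·log₂((2/5)/(1/30)) = 1.43399

D_KL(Q||P) = 0.15873 - 0.13023 + 1.43399 = 1.46249 ≈ 1.4625 bits

These are NOT equal (difference: 0.2407 bits). KL divergence is asymmetric: D_KL(P||Q) ≠ D_KL(Q||P) in general.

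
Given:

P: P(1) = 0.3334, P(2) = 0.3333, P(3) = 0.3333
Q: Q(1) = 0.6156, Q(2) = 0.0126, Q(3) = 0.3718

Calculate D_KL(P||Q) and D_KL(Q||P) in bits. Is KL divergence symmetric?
D_KL(P||Q) = 1.2274 bits, D_KL(Q||P) = 0.5437 bits. No, KL divergence is not symmetric.

D_KL(P||Q) = Σ P(x) log₂(P(x)/Q(x))

Computing term by term:
  P(1)·log₂(P(1)/Q(1)) = 0.3334·log₂(0.3334/0.6156) = -0.29497
  P(2)·log₂(P(2)/Q(2)) = 0.3333·log₂(0.3333/0.0126) = 1.57495
  P(3)·log₂(P(3)/Q(3)) = 0.3333·log₂(0.3333/0.3718) = -0.05256

D_KL(P||Q) = -0.29497 + 1.57495 - 0.05256 = 1.22742 ≈ 1.2274 bits

D_KL(Q||P) = Σ Q(x) log₂(Q(x)/P(x))

Computing term by term:
  Q(1)·log₂(Q(1)/P(1)) = 0.6156·log₂(0.6156/0.3334) = 0.54465
  Q(2)·log₂(Q(2)/P(2)) = 0.0126·log₂(0.0126/0.3333) = -0.05954
  Q(3)·log₂(Q(3)/P(3)) = 0.3718·log₂(0.3718/0.3333) = 0.05863

D_KL(Q||P) = 0.54465 - 0.05954 + 0.05863 = 0.54374 ≈ 0.5437 bits

These are NOT equal (difference: 0.6837 bits). KL divergence is asymmetric: D_KL(P||Q) ≠ D_KL(Q||P) in general.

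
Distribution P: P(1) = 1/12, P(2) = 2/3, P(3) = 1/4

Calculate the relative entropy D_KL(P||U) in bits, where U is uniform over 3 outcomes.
0.3962 bits

U(i) = 1/3 for all i

D_KL(P||U) = Σ P(x) log₂(P(x) / (1/3))
           = Σ P(x) log₂(P(x)) + log₂(3)
           = log₂(3) - H(P)

H(P) = -Σ P(x) log₂(P(x)):
  -P(1)·log₂(P(1)) = -(1/12)·log₂(1/12) = 0.29875
  -P(2)·log₂(P(2)) = -(2/3)·log₂(2/3) = 0.38998
  -P(3)·log₂(P(3)) = -(1/4)·log₂(1/4) = 0.50000
H(P) = 0.29875 + 0.38998 + 0.50000 = 1.18873 bits

log₂(3) = 1.58496 bits

D_KL(P||U) = 1.58496 - 1.18873 = 0.39623 ≈ 0.3962 bits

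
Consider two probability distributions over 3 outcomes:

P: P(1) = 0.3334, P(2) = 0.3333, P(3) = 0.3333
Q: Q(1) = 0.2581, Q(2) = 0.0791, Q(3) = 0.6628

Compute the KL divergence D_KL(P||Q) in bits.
0.4842 bits

D_KL(P||Q) = Σ P(x) log₂(P(x)/Q(x))

Computing term by term:
  P(1)·log₂(P(1)/Q(1)) = 0.3334·log₂(0.3334/0.2581) = 0.12313
  P(2)·log₂(P(2)/Q(2)) = 0.3333·log₂(0.3333/0.0791) = 0.69162
  P(3)·log₂(P(3)/Q(3)) = 0.3333·log₂(0.3333/0.6628) = -0.33055

D_KL(P||Q) = 0.12313 + 0.69162 - 0.33055 = 0.48420 ≈ 0.4842 bits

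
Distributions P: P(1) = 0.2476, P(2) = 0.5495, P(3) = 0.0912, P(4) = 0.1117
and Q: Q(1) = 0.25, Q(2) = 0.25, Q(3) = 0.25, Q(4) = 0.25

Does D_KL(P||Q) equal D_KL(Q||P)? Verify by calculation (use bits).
D_KL(P||Q) = 0.3584 bits, D_KL(Q||P) = 0.3737 bits. No — D_KL(P||Q) ≠ D_KL(Q||P) for this pair.

D_KL(P||Q) = Σ P(x) log₂(P(x)/Q(x))

Computing term by term:
  P(1)·log₂(P(1)/Q(1)) = 0.2476·log₂(0.2476/0.25) = -0.00345
  P(2)·log₂(P(2)/Q(2)) = 0.5495·log₂(0.5495/0.25) = 0.62434
  P(3)·log₂(P(3)/Q(3)) = 0.0912·log₂(0.0912/0.25) = -0.13268
  P(4)·log₂(P(4)/Q(4)) = 0.1117·log₂(0.1117/0.25) = -0.12983

D_KL(P||Q) = -0.00345 + 0.62434 - 0.13268 - 0.12983 = 0.35838 ≈ 0.3584 bits

D_KL(Q||P) = Σ Q(x) log₂(Q(x)/P(x))

Computing term by term:
  Q(1)·log₂(Q(1)/P(1)) = 0.25·log₂(0.25/0.2476) = 0.00348
  Q(2)·log₂(Q(2)/P(2)) = 0.25·log₂(0.25/0.5495) = -0.28405
  Q(3)·log₂(Q(3)/P(3)) = 0.25·log₂(0.25/0.0912) = 0.36371
  Q(4)·log₂(Q(4)/P(4)) = 0.25·log₂(0.25/0.1117) = 0.29057

D_KL(Q||P) = 0.00348 - 0.28405 + 0.36371 + 0.29057 = 0.37371 ≈ 0.3737 bits

These are NOT equal (difference: 0.0153 bits). KL divergence is asymmetric: D_KL(P||Q) ≠ D_KL(Q||P) in general.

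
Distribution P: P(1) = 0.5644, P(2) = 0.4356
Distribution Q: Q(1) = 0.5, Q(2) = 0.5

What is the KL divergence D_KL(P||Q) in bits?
0.0120 bits

D_KL(P||Q) = Σ P(x) log₂(P(x)/Q(x))

Computing term by term:
  P(1)·log₂(P(1)/Q(1)) = 0.5644·log₂(0.5644/0.5) = 0.09865
  P(2)·log₂(P(2)/Q(2)) = 0.4356·log₂(0.4356/0.5) = -0.08665

D_KL(P||Q) = 0.09865 - 0.08665 = 0.01200 ≈ 0.0120 bits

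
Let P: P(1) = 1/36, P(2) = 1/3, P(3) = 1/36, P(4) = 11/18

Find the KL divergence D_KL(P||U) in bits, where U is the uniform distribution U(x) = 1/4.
0.7503 bits

U(i) = 1/4 for all i

D_KL(P||U) = Σ P(x) log₂(P(x) / (1/4))
           = Σ P(x) log₂(P(x)) + log₂(4)
           = log₂(4) - H(P)

H(P) = -Σ P(x) log₂(P(x)):
  -P(1)·log₂(P(1)) = -(1/36)·log₂(1/36) = 0.14361
  -P(2)·log₂(P(2)) = -(1/3)·log₂(1/3) = 0.52832
  -P(3)·log₂(P(3)) = -(1/36)·log₂(1/36) = 0.14361
  -P(4)·log₂(P(4)) = -(11/18)·log₂(11/18) = 0.43419
H(P) = 0.14361 + 0.52832 + 0.14361 + 0.43419 = 1.24973 bits

log₂(4) = 2.00000 bits

D_KL(P||U) = 2.00000 - 1.24973 = 0.75027 ≈ 0.7503 bits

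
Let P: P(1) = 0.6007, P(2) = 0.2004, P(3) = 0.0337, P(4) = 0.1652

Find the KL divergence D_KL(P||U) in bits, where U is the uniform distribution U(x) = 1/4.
0.4996 bits

U(i) = 1/4 for all i

D_KL(P||U) = Σ P(x) log₂(P(x) / (1/4))
           = Σ P(x) log₂(P(x)) + log₂(4)
           = log₂(4) - H(P)

H(P) = -Σ P(x) log₂(P(x)):
  -P(1)·log₂(P(1)) = -(0.6007)·log₂(0.6007) = 0.44168
  -P(2)·log₂(P(2)) = -(0.2004)·log₂(0.2004) = 0.46474
  -P(3)·log₂(P(3)) = -(0.0337)·log₂(0.0337) = 0.16483
  -P(4)·log₂(P(4)) = -(0.1652)·log₂(0.1652) = 0.42914
H(P) = 0.44168 + 0.46474 + 0.16483 + 0.42914 = 1.50039 bits

log₂(4) = 2.00000 bits

D_KL(P||U) = 2.00000 - 1.50039 = 0.49961 ≈ 0.4996 bits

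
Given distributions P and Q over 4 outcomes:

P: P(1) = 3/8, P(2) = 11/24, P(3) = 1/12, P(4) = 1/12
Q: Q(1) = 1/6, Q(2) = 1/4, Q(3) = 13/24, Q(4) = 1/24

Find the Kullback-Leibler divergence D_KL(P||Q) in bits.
0.6978 bits

D_KL(P||Q) = Σ P(x) log₂(P(x)/Q(x))

Computing term by term:
  P(1)·log₂(P(1)/Q(1)) = (3/8)·log₂((3/8)/(1/6)) = 0.43872
  P(2)·log₂(P(2)/Q(2)) = (11/24)·log₂((11/24)/(1/4)) = 0.40080
  P(3)·log₂(P(3)/Q(3)) = (1/12)·log₂((1/12)/(13/24)) = -0.22504
  P(4)·log₂(P(4)/Q(4)) = (1/12)·log₂((1/12)/(1/24)) = 0.08333

D_KL(P||Q) = 0.43872 + 0.40080 - 0.22504 + 0.08333 = 0.69781 ≈ 0.6978 bits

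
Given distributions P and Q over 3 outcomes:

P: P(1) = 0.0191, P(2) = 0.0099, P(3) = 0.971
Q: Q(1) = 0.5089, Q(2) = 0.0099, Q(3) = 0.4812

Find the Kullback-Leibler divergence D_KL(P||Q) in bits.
0.8930 bits

D_KL(P||Q) = Σ P(x) log₂(P(x)/Q(x))

Computing term by term:
  P(1)·log₂(P(1)/Q(1)) = 0.0191·log₂(0.0191/0.5089) = -0.09045
  P(2)·log₂(P(2)/Q(2)) = 0.0099·log₂(0.0099/0.0099) = 0.00000
  P(3)·log₂(P(3)/Q(3)) = 0.971·log₂(0.971/0.4812) = 0.98346

D_KL(P||Q) = -0.09045 + 0.00000 + 0.98346 = 0.89301 ≈ 0.8930 bits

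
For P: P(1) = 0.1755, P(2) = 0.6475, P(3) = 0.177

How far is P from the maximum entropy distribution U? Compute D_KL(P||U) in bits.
0.2962 bits

U(i) = 1/3 for all i

D_KL(P||U) = Σ P(x) log₂(P(x) / (1/3))
           = Σ P(x) log₂(P(x)) + log₂(3)
           = log₂(3) - H(P)

H(P) = -Σ P(x) log₂(P(x)):
  -P(1)·log₂(P(1)) = -(0.1755)·log₂(0.1755) = 0.44059
  -P(2)·log₂(P(2)) = -(0.6475)·log₂(0.6475) = 0.40601
  -P(3)·log₂(P(3)) = -(0.177)·log₂(0.177) = 0.44218
H(P) = 0.44059 + 0.40601 + 0.44218 = 1.28878 bits

log₂(3) = 1.58496 bits

D_KL(P||U) = 1.58496 - 1.28878 = 0.29618 ≈ 0.2962 bits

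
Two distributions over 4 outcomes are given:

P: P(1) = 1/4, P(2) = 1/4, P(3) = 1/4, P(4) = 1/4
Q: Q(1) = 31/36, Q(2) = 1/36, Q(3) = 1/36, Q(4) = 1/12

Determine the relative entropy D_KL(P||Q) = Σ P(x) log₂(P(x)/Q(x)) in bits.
1.5351 bits

D_KL(P||Q) = Σ P(x) log₂(P(x)/Q(x))

Computing term by term:
  P(1)·log₂(P(1)/Q(1)) = (1/4)·log₂((1/4)/(31/36)) = -0.44607
  P(2)·log₂(P(2)/Q(2)) = (1/4)·log₂((1/4)/(1/36)) = 0.79248
  P(3)·log₂(P(3)/Q(3)) = (1/4)·log₂((1/4)/(1/36)) = 0.79248
  P(4)·log₂(P(4)/Q(4)) = (1/4)·log₂((1/4)/(1/12)) = 0.39624

D_KL(P||Q) = -0.44607 + 0.79248 + 0.79248 + 0.39624 = 1.53513 ≈ 1.5351 bits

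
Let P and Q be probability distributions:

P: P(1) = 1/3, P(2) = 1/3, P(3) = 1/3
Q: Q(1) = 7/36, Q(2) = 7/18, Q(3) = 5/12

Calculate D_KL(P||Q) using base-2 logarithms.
0.0778 bits

D_KL(P||Q) = Σ P(x) log₂(P(x)/Q(x))

Computing term by term:
  P(1)·log₂(P(1)/Q(1)) = (1/3)·log₂((1/3)/(7/36)) = 0.25920
  P(2)·log₂(P(2)/Q(2)) = (1/3)·log₂((1/3)/(7/18)) = -0.07413
  P(3)·log₂(P(3)/Q(3)) = (1/3)·log₂((1/3)/(5/12)) = -0.10731

D_KL(P||Q) = 0.25920 - 0.07413 - 0.10731 = 0.07776 ≈ 0.0778 bits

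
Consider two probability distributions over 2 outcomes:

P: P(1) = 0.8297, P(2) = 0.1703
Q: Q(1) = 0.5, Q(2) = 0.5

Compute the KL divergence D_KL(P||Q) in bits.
0.3416 bits

D_KL(P||Q) = Σ P(x) log₂(P(x)/Q(x))

Computing term by term:
  P(1)·log₂(P(1)/Q(1)) = 0.8297·log₂(0.8297/0.5) = 0.60623
  P(2)·log₂(P(2)/Q(2)) = 0.1703·log₂(0.1703/0.5) = -0.26462

D_KL(P||Q) = 0.60623 - 0.26462 = 0.34161 ≈ 0.3416 bits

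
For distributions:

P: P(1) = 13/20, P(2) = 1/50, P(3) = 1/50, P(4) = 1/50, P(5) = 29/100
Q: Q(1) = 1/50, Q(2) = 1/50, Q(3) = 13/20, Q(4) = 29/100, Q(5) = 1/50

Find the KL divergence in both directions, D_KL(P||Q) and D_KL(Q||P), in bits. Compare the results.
D_KL(P||Q) = 4.2057 bits, D_KL(Q||P) = 4.2057 bits. The two directions give exactly the same value for this pair.

D_KL(P||Q) = Σ P(x) log₂(P(x)/Q(x))

Computing term by term:
  P(1)·log₂(P(1)/Q(1)) = (13/20)·log₂((13/20)/(1/50)) = 3.26454
  P(2)·log₂(P(2)/Q(2)) = (1/50)·log₂((1/50)/(1/50)) = 0.00000
  P(3)·log₂(P(3)/Q(3)) = (1/50)·log₂((1/50)/(13/20)) = -0.10045
  P(4)·log₂(P(4)/Q(4)) = (1/50)·log₂((1/50)/(29/100)) = -0.07716
  P(5)·log₂(P(5)/Q(5)) = (29/100)·log₂((29/100)/(1/50)) = 1.11881

D_KL(P||Q) = 3.26454 + 0.00000 - 0.10045 - 0.07716 + 1.11881 = 4.20574 ≈ 4.2057 bits

D_KL(Q||P) = Σ Q(x) log₂(Q(x)/P(x))

Computing term by term:
  Q(1)·log₂(Q(1)/P(1)) = (1/50)·log₂((1/50)/(13/20)) = -0.10045
  Q(2)·log₂(Q(2)/P(2)) = (1/50)·log₂((1/50)/(1/50)) = 0.00000
  Q(3)·log₂(Q(3)/P(3)) = (13/20)·log₂((13/20)/(1/50)) = 3.26454
  Q(4)·log₂(Q(4)/P(4)) = (29/100)·log₂((29/100)/(1/50)) = 1.11881
  Q(5)·log₂(Q(5)/P(5)) = (1/50)·log₂((1/50)/(29/100)) = -0.07716

D_KL(Q||P) = -0.10045 + 0.00000 + 3.26454 + 1.11881 - 0.07716 = 4.20574 ≈ 4.2057 bits

These ARE equal here. Q is P with outcomes relabeled (Q(1) = P(3), Q(3) = P(1), Q(4) = P(5), Q(5) = P(4)) by a relabeling that is its own inverse, so the two sums contain exactly the same terms in a different order. This is a special case — KL divergence is not symmetric in general: D_KL(P||Q) ≠ D_KL(Q||P) for most P, Q.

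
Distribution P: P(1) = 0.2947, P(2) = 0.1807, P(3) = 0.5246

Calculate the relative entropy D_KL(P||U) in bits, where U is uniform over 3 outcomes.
0.1312 bits

U(i) = 1/3 for all i

D_KL(P||U) = Σ P(x) log₂(P(x) / (1/3))
           = Σ P(x) log₂(P(x)) + log₂(3)
           = log₂(3) - H(P)

H(P) = -Σ P(x) log₂(P(x)):
  -P(1)·log₂(P(1)) = -(0.2947)·log₂(0.2947) = 0.51946
  -P(2)·log₂(P(2)) = -(0.1807)·log₂(0.1807) = 0.44603
  -P(3)·log₂(P(3)) = -(0.5246)·log₂(0.5246) = 0.48825
H(P) = 0.51946 + 0.44603 + 0.48825 = 1.45374 bits

log₂(3) = 1.58496 bits

D_KL(P||U) = 1.58496 - 1.45374 = 0.13122 ≈ 0.1312 bits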